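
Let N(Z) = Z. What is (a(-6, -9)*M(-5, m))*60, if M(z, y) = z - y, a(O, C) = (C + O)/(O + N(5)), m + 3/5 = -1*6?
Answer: 1440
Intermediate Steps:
m = -33/5 (m = -⅗ - 1*6 = -⅗ - 6 = -33/5 ≈ -6.6000)
a(O, C) = (C + O)/(5 + O) (a(O, C) = (C + O)/(O + 5) = (C + O)/(5 + O))
(a(-6, -9)*M(-5, m))*60 = (((-9 - 6)/(5 - 6))*(-5 - 1*(-33/5)))*60 = ((-15/(-1))*(-5 + 33/5))*60 = (-1*(-15)*(8/5))*60 = (15*(8/5))*60 = 24*60 = 1440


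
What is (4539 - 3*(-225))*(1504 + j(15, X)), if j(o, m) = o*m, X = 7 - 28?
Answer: 6199446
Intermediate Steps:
X = -21
j(o, m) = m*o
(4539 - 3*(-225))*(1504 + j(15, X)) = (4539 - 3*(-225))*(1504 - 21*15) = (4539 + 675)*(1504 - 315) = 5214*1189 = 6199446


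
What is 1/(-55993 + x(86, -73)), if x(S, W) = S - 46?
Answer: -1/55953 ≈ -1.7872e-5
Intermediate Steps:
x(S, W) = -46 + S
1/(-55993 + x(86, -73)) = 1/(-55993 + (-46 + 86)) = 1/(-55993 + 40) = 1/(-55953) = -1/55953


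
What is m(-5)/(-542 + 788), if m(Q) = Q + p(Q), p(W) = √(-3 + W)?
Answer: -5/246 + I*√2/123 ≈ -0.020325 + 0.011498*I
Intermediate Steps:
m(Q) = Q + √(-3 + Q)
m(-5)/(-542 + 788) = (-5 + √(-3 - 5))/(-542 + 788) = (-5 + √(-8))/246 = (-5 + 2*I*√2)/246 = -5/246 + I*√2/123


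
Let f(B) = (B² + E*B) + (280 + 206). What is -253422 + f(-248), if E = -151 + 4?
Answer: -154976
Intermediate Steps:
E = -147
f(B) = 486 + B² - 147*B (f(B) = (B² - 147*B) + (280 + 206) = (B² - 147*B) + 486 = 486 + B² - 147*B)
-253422 + f(-248) = -253422 + (486 + (-248)² - 147*(-248)) = -253422 + (486 + 61504 + 36456) = -253422 + 98446 = -154976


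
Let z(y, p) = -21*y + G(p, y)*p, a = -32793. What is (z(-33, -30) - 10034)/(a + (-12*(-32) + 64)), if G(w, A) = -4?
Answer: 9221/32345 ≈ 0.28508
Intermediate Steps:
z(y, p) = -21*y - 4*p
(z(-33, -30) - 10034)/(a + (-12*(-32) + 64)) = ((-21*(-33) - 4*(-30)) - 10034)/(-32793 + (-12*(-32) + 64)) = ((693 + 120) - 10034)/(-32793 + (384 + 64)) = (813 - 10034)/(-32793 + 448) = -9221/(-32345) = -9221*(-1/32345) = 9221/32345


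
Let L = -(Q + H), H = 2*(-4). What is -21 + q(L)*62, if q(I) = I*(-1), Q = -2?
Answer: -641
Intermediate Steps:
H = -8
L = 10 (L = -(-2 - 8) = -1*(-10) = 10)
q(I) = -I
-21 + q(L)*62 = -21 - 1*10*62 = -21 - 10*62 = -21 - 620 = -641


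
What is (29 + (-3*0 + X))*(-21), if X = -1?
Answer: -588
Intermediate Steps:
(29 + (-3*0 + X))*(-21) = (29 + (-3*0 - 1))*(-21) = (29 + (0 - 1))*(-21) = (29 - 1)*(-21) = 28*(-21) = -588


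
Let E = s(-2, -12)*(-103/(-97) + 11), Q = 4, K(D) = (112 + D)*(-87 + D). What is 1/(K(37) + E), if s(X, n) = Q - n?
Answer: -97/703930 ≈ -0.00013780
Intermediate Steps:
K(D) = (-87 + D)*(112 + D)
s(X, n) = 4 - n
E = 18720/97 (E = (4 - 1*(-12))*(-103/(-97) + 11) = (4 + 12)*(-103*(-1/97) + 11) = 16*(103/97 + 11) = 16*(1170/97) = 18720/97 ≈ 192.99)
1/(K(37) + E) = 1/((-9744 + 37² + 25*37) + 18720/97) = 1/((-9744 + 1369 + 925) + 18720/97) = 1/(-7450 + 18720/97) = 1/(-703930/97) = -97/703930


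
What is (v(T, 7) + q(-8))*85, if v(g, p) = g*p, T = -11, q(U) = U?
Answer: -7225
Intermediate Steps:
(v(T, 7) + q(-8))*85 = (-11*7 - 8)*85 = (-77 - 8)*85 = -85*85 = -7225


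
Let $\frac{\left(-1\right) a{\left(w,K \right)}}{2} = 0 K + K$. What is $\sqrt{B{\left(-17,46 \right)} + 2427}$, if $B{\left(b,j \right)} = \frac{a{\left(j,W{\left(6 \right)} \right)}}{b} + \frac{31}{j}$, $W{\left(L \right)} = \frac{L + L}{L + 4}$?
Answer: $\frac{\sqrt{37116679870}}{3910} \approx 49.273$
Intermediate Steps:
$W{\left(L \right)} = \frac{2 L}{4 + L}$
$a{\left(w,K \right)} = - 2 K$ ($a{\left(w,K \right)} = - 2 \left(0 K + K\right) = - 2 \left(0 + K\right) = - 2 K$)
$B{\left(b,j \right)} = \frac{31}{j} - \frac{12}{5 b}$ ($B{\left(b,j \right)} = \frac{\left(-2\right) 2 \cdot 6 \frac{1}{4 + 6}}{b} + \frac{31}{j} = \frac{\left(-2\right) 2 \cdot 6 \cdot \frac{1}{10}}{b} + \frac{31}{j} = \frac{\left(-2\right) \frac{6}{5}}{b} + \frac{31}{j} = - \frac{12}{5 b} + \frac{31}{j} = \frac{31}{j} - \frac{12}{5 b}$)
$\sqrt{B{\left(-17,46 \right)} + 2427} = \sqrt{\left(\frac{31}{46} - \frac{12}{5 \left(-17\right)}\right) + 2427} = \sqrt{\left(31 \cdot \frac{1}{46} - - \frac{12}{85}\right) + 2427} = \sqrt{\left(\frac{31}{46} + \frac{12}{85}\right) + 2427} = \sqrt{\frac{3187}{3910} + 2427} = \sqrt{\frac{9492757}{3910}} = \frac{\sqrt{37116679870}}{3910}$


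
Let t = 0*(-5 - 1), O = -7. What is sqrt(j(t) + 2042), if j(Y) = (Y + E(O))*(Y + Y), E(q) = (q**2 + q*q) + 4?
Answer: sqrt(2042) ≈ 45.188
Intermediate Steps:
t = 0 (t = 0*(-6) = 0)
E(q) = 4 + 2*q**2 (E(q) = (q**2 + q**2) + 4 = 2*q**2 + 4 = 4 + 2*q**2)
j(Y) = 2*Y*(102 + Y) (j(Y) = (Y + (4 + 2*(-7)**2))*(Y + Y) = (Y + (4 + 2*49))*(2*Y) = (Y + (4 + 98))*(2*Y) = (Y + 102)*(2*Y) = (102 + Y)*(2*Y) = 2*Y*(102 + Y))
sqrt(j(t) + 2042) = sqrt(2*0*(102 + 0) + 2042) = sqrt(2*0*102 + 2042) = sqrt(0 + 2042) = sqrt(2042)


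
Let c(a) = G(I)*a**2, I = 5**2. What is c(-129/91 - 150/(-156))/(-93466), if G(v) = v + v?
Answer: -172225/1547983892 ≈ -0.00011126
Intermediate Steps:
I = 25
G(v) = 2*v
c(a) = 50*a**2 (c(a) = (2*25)*a**2 = 50*a**2)
c(-129/91 - 150/(-156))/(-93466) = (50*(-129/91 - 150/(-156))**2)/(-93466) = (50*(-129*1/91 - 150*(-1/156))**2)*(-1/93466) = (50*(-129/91 + 25/26)**2)*(-1/93466) = (50*(-83/182)**2)*(-1/93466) = (50*(6889/33124))*(-1/93466) = (172225/16562)*(-1/93466) = -172225/1547983892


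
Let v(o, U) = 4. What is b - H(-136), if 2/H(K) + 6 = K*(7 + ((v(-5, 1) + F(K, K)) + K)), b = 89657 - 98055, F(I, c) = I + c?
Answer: -226687215/26993 ≈ -8398.0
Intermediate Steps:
b = -8398
H(K) = 2/(-6 + K*(11 + 3*K)) (H(K) = 2/(-6 + K*(7 + ((4 + (K + K)) + K))) = 2/(-6 + K*(7 + ((4 + 2*K) + K))) = 2/(-6 + K*(7 + (4 + 3*K))) = 2/(-6 + K*(11 + 3*K)))
b - H(-136) = -8398 - 2/(-6 + 3*(-136)**2 + 11*(-136)) = -8398 - 2/(-6 + 3*18496 - 1496) = -8398 - 2/(-6 + 55488 - 1496) = -8398 - 2/53986 = -8398 - 1*1/26993 = -8398 - 1/26993 = -226687215/26993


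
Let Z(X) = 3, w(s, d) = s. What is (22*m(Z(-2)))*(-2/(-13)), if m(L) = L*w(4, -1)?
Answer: 528/13 ≈ 40.615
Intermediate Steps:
m(L) = 4*L (m(L) = L*4 = 4*L)
(22*m(Z(-2)))*(-2/(-13)) = (22*(4*3))*(-2/(-13)) = (22*12)*(-2*(-1/13)) = 264*(2/13) = 528/13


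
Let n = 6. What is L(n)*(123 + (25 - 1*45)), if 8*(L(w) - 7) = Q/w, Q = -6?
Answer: 5665/8 ≈ 708.13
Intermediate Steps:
L(w) = 7 - 3/(4*w) (L(w) = 7 + (-6/w)/8 = 7 - 3/(4*w))
L(n)*(123 + (25 - 1*45)) = (7 - 3/4/6)*(123 + (25 - 1*45)) = (7 - 3/4*1/6)*(123 + (25 - 45)) = (7 - 1/8)*(123 - 20) = (55/8)*103 = 5665/8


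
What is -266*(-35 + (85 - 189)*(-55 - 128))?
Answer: -5053202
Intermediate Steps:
-266*(-35 + (85 - 189)*(-55 - 128)) = -266*(-35 - 104*(-183)) = -266*(-35 + 19032) = -266*18997 = -5053202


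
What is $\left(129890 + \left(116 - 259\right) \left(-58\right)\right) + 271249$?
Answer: $409433$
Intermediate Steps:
$\left(129890 + \left(116 - 259\right) \left(-58\right)\right) + 271249 = \left(129890 - -8294\right) + 271249 = \left(129890 + 8294\right) + 271249 = 138184 + 271249 = 409433$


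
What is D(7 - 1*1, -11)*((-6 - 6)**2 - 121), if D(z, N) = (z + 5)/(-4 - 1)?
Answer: -253/5 ≈ -50.600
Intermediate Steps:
D(z, N) = -1 - z/5 (D(z, N) = (5 + z)/(-5) = (5 + z)*(-1/5) = -1 - z/5)
D(7 - 1*1, -11)*((-6 - 6)**2 - 121) = (-1 - (7 - 1*1)/5)*((-6 - 6)**2 - 121) = (-1 - (7 - 1)/5)*((-12)**2 - 121) = (-1 - 1/5*6)*(144 - 121) = (-1 - 6/5)*23 = -11/5*23 = -253/5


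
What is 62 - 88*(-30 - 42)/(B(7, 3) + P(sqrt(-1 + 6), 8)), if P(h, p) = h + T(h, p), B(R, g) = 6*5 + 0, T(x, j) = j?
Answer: 329986/1439 - 6336*sqrt(5)/1439 ≈ 219.47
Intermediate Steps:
B(R, g) = 30 (B(R, g) = 30 + 0 = 30)
P(h, p) = h + p
62 - 88*(-30 - 42)/(B(7, 3) + P(sqrt(-1 + 6), 8)) = 62 - 88*(-30 - 42)/(30 + (sqrt(-1 + 6) + 8)) = 62 - (-6336)/(30 + (sqrt(5) + 8)) = 62 - (-6336)/(30 + (8 + sqrt(5))) = 62 - (-6336)/(38 + sqrt(5)) = 62 + 6336/(38 + sqrt(5))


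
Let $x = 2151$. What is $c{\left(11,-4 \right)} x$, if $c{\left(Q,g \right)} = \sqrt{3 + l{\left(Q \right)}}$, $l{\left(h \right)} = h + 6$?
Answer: $4302 \sqrt{5} \approx 9619.6$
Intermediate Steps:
$l{\left(h \right)} = 6 + h$
$c{\left(Q,g \right)} = \sqrt{9 + Q}$ ($c{\left(Q,g \right)} = \sqrt{3 + \left(6 + Q\right)} = \sqrt{9 + Q}$)
$c{\left(11,-4 \right)} x = \sqrt{9 + 11} \cdot 2151 = \sqrt{20} \cdot 2151 = 2 \sqrt{5} \cdot 2151 = 4302 \sqrt{5}$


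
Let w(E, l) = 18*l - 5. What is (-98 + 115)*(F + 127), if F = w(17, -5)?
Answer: 544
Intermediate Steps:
w(E, l) = -5 + 18*l
F = -95 (F = -5 + 18*(-5) = -5 - 90 = -95)
(-98 + 115)*(F + 127) = (-98 + 115)*(-95 + 127) = 17*32 = 544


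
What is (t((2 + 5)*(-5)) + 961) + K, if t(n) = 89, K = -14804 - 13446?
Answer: -27200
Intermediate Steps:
K = -28250
(t((2 + 5)*(-5)) + 961) + K = (89 + 961) - 28250 = 1050 - 28250 = -27200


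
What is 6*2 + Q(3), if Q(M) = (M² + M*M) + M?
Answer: 33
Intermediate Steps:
Q(M) = M + 2*M² (Q(M) = (M² + M²) + M = 2*M² + M = M + 2*M²)
6*2 + Q(3) = 6*2 + 3*(1 + 2*3) = 12 + 3*(1 + 6) = 12 + 3*7 = 12 + 21 = 33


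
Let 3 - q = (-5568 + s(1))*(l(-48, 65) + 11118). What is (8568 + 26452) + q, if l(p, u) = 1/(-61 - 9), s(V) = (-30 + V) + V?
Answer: 2178794487/35 ≈ 6.2251e+7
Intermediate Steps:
s(V) = -30 + 2*V
l(p, u) = -1/70 (l(p, u) = 1/(-70) = -1/70)
q = 2177568787/35 (q = 3 - (-5568 + (-30 + 2*1))*(-1/70 + 11118) = 3 - (-5568 + (-30 + 2))*778259/70 = 3 - (-5568 - 28)*778259/70 = 3 - (-5596)*778259/70 = 3 - 1*(-2177568682/35) = 3 + 2177568682/35 = 2177568787/35 ≈ 6.2216e+7)
(8568 + 26452) + q = (8568 + 26452) + 2177568787/35 = 35020 + 2177568787/35 = 2178794487/35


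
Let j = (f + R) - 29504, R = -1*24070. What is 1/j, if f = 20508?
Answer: -1/33066 ≈ -3.0243e-5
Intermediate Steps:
R = -24070
j = -33066 (j = (20508 - 24070) - 29504 = -3562 - 29504 = -33066)
1/j = 1/(-33066) = -1/33066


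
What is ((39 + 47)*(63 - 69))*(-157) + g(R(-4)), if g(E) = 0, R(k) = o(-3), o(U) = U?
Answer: 81012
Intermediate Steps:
R(k) = -3
((39 + 47)*(63 - 69))*(-157) + g(R(-4)) = ((39 + 47)*(63 - 69))*(-157) + 0 = (86*(-6))*(-157) + 0 = -516*(-157) + 0 = 81012 + 0 = 81012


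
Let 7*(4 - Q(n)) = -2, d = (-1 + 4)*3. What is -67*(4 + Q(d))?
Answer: -3886/7 ≈ -555.14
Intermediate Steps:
d = 9 (d = 3*3 = 9)
Q(n) = 30/7 (Q(n) = 4 - ⅐*(-2) = 4 + 2/7 = 30/7)
-67*(4 + Q(d)) = -67*(4 + 30/7) = -67*58/7 = -3886/7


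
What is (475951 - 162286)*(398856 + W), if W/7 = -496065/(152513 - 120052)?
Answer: 369092233470915/2951 ≈ 1.2507e+11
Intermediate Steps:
W = -3472455/32461 (W = 7*(-496065/(152513 - 120052)) = 7*(-496065/32461) = -3472455/32461 ≈ -106.97)
(475951 - 162286)*(398856 + W) = (475951 - 162286)*(398856 - 3472455/32461) = 313665*(12943792161/32461) = 369092233470915/2951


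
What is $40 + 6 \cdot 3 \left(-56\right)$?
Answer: $-968$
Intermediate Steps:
$40 + 6 \cdot 3 \left(-56\right) = 40 + 18 \left(-56\right) = 40 - 1008 = -968$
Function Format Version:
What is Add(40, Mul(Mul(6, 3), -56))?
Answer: -968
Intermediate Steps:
Add(40, Mul(Mul(6, 3), -56)) = Add(40, Mul(18, -56)) = Add(40, -1008) = -968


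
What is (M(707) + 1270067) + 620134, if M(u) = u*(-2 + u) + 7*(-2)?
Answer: 2388622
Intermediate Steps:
M(u) = -14 + u*(-2 + u) (M(u) = u*(-2 + u) - 14 = -14 + u*(-2 + u))
(M(707) + 1270067) + 620134 = ((-14 + 707² - 2*707) + 1270067) + 620134 = ((-14 + 499849 - 1414) + 1270067) + 620134 = (498421 + 1270067) + 620134 = 1768488 + 620134 = 2388622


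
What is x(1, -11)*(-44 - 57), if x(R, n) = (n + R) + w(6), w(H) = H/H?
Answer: 909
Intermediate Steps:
w(H) = 1
x(R, n) = 1 + R + n (x(R, n) = (n + R) + 1 = (R + n) + 1 = 1 + R + n)
x(1, -11)*(-44 - 57) = (1 + 1 - 11)*(-44 - 57) = -9*(-101) = 909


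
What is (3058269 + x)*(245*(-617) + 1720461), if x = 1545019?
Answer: 7223921445248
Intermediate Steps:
(3058269 + x)*(245*(-617) + 1720461) = (3058269 + 1545019)*(245*(-617) + 1720461) = 4603288*(-151165 + 1720461) = 4603288*1569296 = 7223921445248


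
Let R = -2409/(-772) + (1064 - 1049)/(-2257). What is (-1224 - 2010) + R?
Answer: -5629509003/1742404 ≈ -3230.9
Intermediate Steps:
R = 5425533/1742404 (R = -2409*(-1/772) + 15*(-1/2257) = 2409/772 - 15/2257 = 5425533/1742404 ≈ 3.1138)
(-1224 - 2010) + R = (-1224 - 2010) + 5425533/1742404 = -3234 + 5425533/1742404 = -5629509003/1742404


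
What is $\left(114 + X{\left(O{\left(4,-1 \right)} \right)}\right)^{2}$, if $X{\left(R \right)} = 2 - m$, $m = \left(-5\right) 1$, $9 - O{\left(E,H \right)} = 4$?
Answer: $14641$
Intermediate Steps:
$O{\left(E,H \right)} = 5$ ($O{\left(E,H \right)} = 9 - 4 = 5$)
$m = -5$
$X{\left(R \right)} = 7$ ($X{\left(R \right)} = 2 - -5 = 2 + 5 = 7$)
$\left(114 + X{\left(O{\left(4,-1 \right)} \right)}\right)^{2} = \left(114 + 7\right)^{2} = 121^{2} = 14641$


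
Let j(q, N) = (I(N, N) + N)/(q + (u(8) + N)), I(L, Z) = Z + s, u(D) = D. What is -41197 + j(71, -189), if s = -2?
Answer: -453129/11 ≈ -41194.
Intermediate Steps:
I(L, Z) = -2 + Z (I(L, Z) = Z - 2 = -2 + Z)
j(q, N) = (-2 + 2*N)/(8 + N + q) (j(q, N) = ((-2 + N) + N)/(q + (8 + N)) = (-2 + 2*N)/(8 + N + q))
-41197 + j(71, -189) = -41197 + 2*(-1 - 189)/(8 - 189 + 71) = -41197 + 2*(-190)/(-110) = -41197 + 2*(-1/110)*(-190) = -41197 + 38/11 = -453129/11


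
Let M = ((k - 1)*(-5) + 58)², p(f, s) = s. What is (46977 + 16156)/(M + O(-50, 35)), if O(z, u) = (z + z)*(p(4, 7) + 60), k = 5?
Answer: -63133/5256 ≈ -12.012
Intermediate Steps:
O(z, u) = 134*z (O(z, u) = (z + z)*(7 + 60) = (2*z)*67 = 134*z)
M = 1444 (M = ((5 - 1)*(-5) + 58)² = (4*(-5) + 58)² = (-20 + 58)² = 38² = 1444)
(46977 + 16156)/(M + O(-50, 35)) = (46977 + 16156)/(1444 + 134*(-50)) = 63133/(1444 - 6700) = 63133/(-5256) = 63133*(-1/5256) = -63133/5256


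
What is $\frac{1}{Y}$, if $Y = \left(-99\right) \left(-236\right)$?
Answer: $\frac{1}{23364} \approx 4.2801 \cdot 10^{-5}$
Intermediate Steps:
$Y = 23364$
$\frac{1}{Y} = \frac{1}{23364}$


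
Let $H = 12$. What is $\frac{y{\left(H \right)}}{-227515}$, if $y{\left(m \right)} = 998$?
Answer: $- \frac{998}{227515} \approx -0.0043865$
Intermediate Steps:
$\frac{y{\left(H \right)}}{-227515} = \frac{998}{-227515} = 998 \left(- \frac{1}{227515}\right) = - \frac{998}{227515}$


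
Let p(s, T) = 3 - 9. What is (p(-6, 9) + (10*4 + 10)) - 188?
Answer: -144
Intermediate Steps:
p(s, T) = -6
(p(-6, 9) + (10*4 + 10)) - 188 = (-6 + (10*4 + 10)) - 188 = (-6 + (40 + 10)) - 188 = (-6 + 50) - 188 = 44 - 188 = -144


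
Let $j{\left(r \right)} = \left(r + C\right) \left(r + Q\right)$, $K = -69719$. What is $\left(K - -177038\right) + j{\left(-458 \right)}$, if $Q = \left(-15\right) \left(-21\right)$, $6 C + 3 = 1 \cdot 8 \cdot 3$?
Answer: $\frac{344625}{2} \approx 1.7231 \cdot 10^{5}$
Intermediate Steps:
$C = \frac{7}{2}$ ($C = - \frac{1}{2} + \frac{1 \cdot 8 \cdot 3}{6} = - \frac{1}{2} + \frac{8 \cdot 3}{6} = - \frac{1}{2} + \frac{1}{6} \cdot 24 = - \frac{1}{2} + 4 = \frac{7}{2} \approx 3.5$)
$Q = 315$
$j{\left(r \right)} = \left(315 + r\right) \left(\frac{7}{2} + r\right)$ ($j{\left(r \right)} = \left(r + \frac{7}{2}\right) \left(r + 315\right) = \left(\frac{7}{2} + r\right) \left(315 + r\right) = \left(315 + r\right) \left(\frac{7}{2} + r\right)$)
$\left(K - -177038\right) + j{\left(-458 \right)} = \left(-69719 - -177038\right) + \left(\frac{2205}{2} + \left(-458\right)^{2} + \frac{637}{2} \left(-458\right)\right) = \left(-69719 + 177038\right) + \left(\frac{2205}{2} + 209764 - 145873\right) = 107319 + \frac{129987}{2} = \frac{344625}{2}$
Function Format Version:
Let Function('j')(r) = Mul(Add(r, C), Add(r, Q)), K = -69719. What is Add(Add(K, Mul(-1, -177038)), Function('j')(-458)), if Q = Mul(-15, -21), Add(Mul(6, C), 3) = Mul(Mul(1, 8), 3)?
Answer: Rational(344625, 2) ≈ 1.7231e+5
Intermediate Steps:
C = Rational(7, 2) (C = Add(Rational(-1, 2), Mul(Rational(1, 6), Mul(Mul(1, 8), 3))) = Add(Rational(-1, 2), Mul(Rational(1, 6), Mul(8, 3))) = Add(Rational(-1, 2), Mul(Rational(1, 6), 24)) = Add(Rational(-1, 2), 4) = Rational(7, 2) ≈ 3.5000)
Q = 315
Function('j')(r) = Mul(Add(315, r), Add(Rational(7, 2), r)) (Function('j')(r) = Mul(Add(r, Rational(7, 2)), Add(r, 315)) = Mul(Add(Rational(7, 2), r), Add(315, r)) = Mul(Add(315, r), Add(Rational(7, 2), r)))
Add(Add(K, Mul(-1, -177038)), Function('j')(-458)) = Add(Add(-69719, Mul(-1, -177038)), Add(Rational(2205, 2), Pow(-458, 2), Mul(Rational(637, 2), -458))) = Add(Add(-69719, 177038), Add(Rational(2205, 2), 209764, -145873)) = Add(107319, Rational(129987, 2)) = Rational(344625, 2)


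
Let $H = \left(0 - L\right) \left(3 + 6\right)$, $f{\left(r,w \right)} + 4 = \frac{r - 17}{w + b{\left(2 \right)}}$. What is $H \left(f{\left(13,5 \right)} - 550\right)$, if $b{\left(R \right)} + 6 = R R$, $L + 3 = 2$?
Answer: $-4998$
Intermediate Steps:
$L = -1$ ($L = -3 + 2 = -1$)
$b{\left(R \right)} = -6 + R^{2}$ ($b{\left(R \right)} = -6 + R R = -6 + R^{2}$)
$f{\left(r,w \right)} = -4 + \frac{-17 + r}{-2 + w}$ ($f{\left(r,w \right)} = -4 + \frac{r - 17}{w - \left(6 - 2^{2}\right)} = -4 + \frac{-17 + r}{w + \left(-6 + 4\right)} = -4 + \frac{-17 + r}{w - 2} = -4 + \frac{-17 + r}{-2 + w}$)
$H = 9$ ($H = \left(0 - -1\right) \left(3 + 6\right) = \left(0 + 1\right) 9 = 1 \cdot 9 = 9$)
$H \left(f{\left(13,5 \right)} - 550\right) = 9 \left(\frac{-9 + 13 - 20}{-2 + 5} - 550\right) = 9 \left(\frac{-9 + 13 - 20}{3} - 550\right) = 9 \left(\frac{1}{3} \left(-16\right) - 550\right) = 9 \left(- \frac{16}{3} - 550\right) = 9 \left(- \frac{1666}{3}\right) = -4998$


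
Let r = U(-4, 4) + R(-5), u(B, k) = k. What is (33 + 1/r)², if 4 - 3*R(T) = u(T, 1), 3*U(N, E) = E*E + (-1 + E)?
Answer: 531441/484 ≈ 1098.0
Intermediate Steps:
U(N, E) = -⅓ + E/3 + E²/3 (U(N, E) = (E*E + (-1 + E))/3 = (E² + (-1 + E))/3 = (-1 + E + E²)/3 = -⅓ + E/3 + E²/3)
R(T) = 1 (R(T) = 4/3 - ⅓*1 = 4/3 - ⅓ = 1)
r = 22/3 (r = (-⅓ + (⅓)*4 + (⅓)*4²) + 1 = (-⅓ + 4/3 + (⅓)*16) + 1 = (-⅓ + 4/3 + 16/3) + 1 = 19/3 + 1 = 22/3 ≈ 7.3333)
(33 + 1/r)² = (33 + 1/(22/3))² = (33 + 3/22)² = (729/22)² = 531441/484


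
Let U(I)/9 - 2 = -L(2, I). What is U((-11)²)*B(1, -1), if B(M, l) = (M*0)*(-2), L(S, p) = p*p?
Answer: 0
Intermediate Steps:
L(S, p) = p²
B(M, l) = 0 (B(M, l) = 0*(-2) = 0)
U(I) = 18 - 9*I² (U(I) = 18 + 9*(-I²) = 18 - 9*I²)
U((-11)²)*B(1, -1) = (18 - 9*((-11)²)²)*0 = (18 - 9*121²)*0 = (18 - 9*14641)*0 = (18 - 131769)*0 = -131751*0 = 0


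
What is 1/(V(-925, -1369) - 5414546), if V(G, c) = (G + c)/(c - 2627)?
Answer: -54/292385453 ≈ -1.8469e-7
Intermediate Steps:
V(G, c) = (G + c)/(-2627 + c)
1/(V(-925, -1369) - 5414546) = 1/((-925 - 1369)/(-2627 - 1369) - 5414546) = 1/(-2294/(-3996) - 5414546) = 1/(-1/3996*(-2294) - 5414546) = 1/(31/54 - 5414546) = 1/(-292385453/54) = -54/292385453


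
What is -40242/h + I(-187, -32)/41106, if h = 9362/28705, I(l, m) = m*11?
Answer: -382931127791/3103503 ≈ -1.2339e+5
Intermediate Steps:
I(l, m) = 11*m
h = 9362/28705 (h = 9362*(1/28705) = 9362/28705 ≈ 0.32615)
-40242/h + I(-187, -32)/41106 = -40242/9362/28705 + (11*(-32))/41106 = -40242*28705/9362 - 352*1/41106 = -577573305/4681 - 176/20553 = -382931127791/3103503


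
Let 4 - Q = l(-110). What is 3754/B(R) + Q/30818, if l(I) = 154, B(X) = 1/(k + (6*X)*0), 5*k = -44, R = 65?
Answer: -2545197359/77045 ≈ -33035.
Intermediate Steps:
k = -44/5 (k = (1/5)*(-44) = -44/5 ≈ -8.8000)
B(X) = -5/44 (B(X) = 1/(-44/5 + (6*X)*0) = 1/(-44/5 + 0) = 1/(-44/5) = -5/44)
Q = -150 (Q = 4 - 1*154 = 4 - 154 = -150)
3754/B(R) + Q/30818 = 3754/(-5/44) - 150/30818 = 3754*(-44/5) - 150*1/30818 = -165176/5 - 75/15409 = -2545197359/77045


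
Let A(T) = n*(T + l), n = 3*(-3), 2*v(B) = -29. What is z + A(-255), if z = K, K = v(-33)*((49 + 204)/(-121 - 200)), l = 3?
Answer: 1463393/642 ≈ 2279.4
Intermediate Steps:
v(B) = -29/2 (v(B) = (½)*(-29) = -29/2)
n = -9
A(T) = -27 - 9*T (A(T) = -9*(T + 3) = -9*(3 + T) = -27 - 9*T)
K = 7337/642 (K = -29*(49 + 204)/(2*(-121 - 200)) = -7337/(2*(-321)) = -7337*(-1)/(2*321) = -29/2*(-253/321) = 7337/642 ≈ 11.428)
z = 7337/642 ≈ 11.428
z + A(-255) = 7337/642 + (-27 - 9*(-255)) = 7337/642 + (-27 + 2295) = 7337/642 + 2268 = 1463393/642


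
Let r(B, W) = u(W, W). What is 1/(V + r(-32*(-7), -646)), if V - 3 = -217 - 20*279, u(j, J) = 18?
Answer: -1/5776 ≈ -0.00017313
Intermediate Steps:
r(B, W) = 18
V = -5794 (V = 3 + (-217 - 20*279) = 3 + (-217 - 5580) = 3 - 5797 = -5794)
1/(V + r(-32*(-7), -646)) = 1/(-5794 + 18) = 1/(-5776) = -1/5776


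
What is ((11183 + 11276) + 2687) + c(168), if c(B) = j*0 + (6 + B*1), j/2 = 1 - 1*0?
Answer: 25320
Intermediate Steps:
j = 2 (j = 2*(1 - 1*0) = 2*(1 + 0) = 2*1 = 2)
c(B) = 6 + B (c(B) = 2*0 + (6 + B*1) = 0 + (6 + B) = 6 + B)
((11183 + 11276) + 2687) + c(168) = ((11183 + 11276) + 2687) + (6 + 168) = (22459 + 2687) + 174 = 25146 + 174 = 25320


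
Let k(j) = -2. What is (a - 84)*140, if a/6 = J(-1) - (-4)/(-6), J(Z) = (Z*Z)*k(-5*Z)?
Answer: -14000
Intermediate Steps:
J(Z) = -2*Z² (J(Z) = (Z*Z)*(-2) = Z²*(-2) = -2*Z²)
a = -16 (a = 6*(-2*(-1)² - (-4)/(-6)) = 6*(-2*1 - (-4)*(-1)/6) = 6*(-2 - 2*⅓) = 6*(-2 - ⅔) = 6*(-8/3) = -16)
(a - 84)*140 = (-16 - 84)*140 = -100*140 = -14000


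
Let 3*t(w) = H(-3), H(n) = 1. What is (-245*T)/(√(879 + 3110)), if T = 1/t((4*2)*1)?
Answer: -735*√3989/3989 ≈ -11.637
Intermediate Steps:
t(w) = ⅓ (t(w) = (⅓)*1 = ⅓)
T = 3 (T = 1/(⅓) = 3)
(-245*T)/(√(879 + 3110)) = (-245*3)/(√(879 + 3110)) = -735*√3989/3989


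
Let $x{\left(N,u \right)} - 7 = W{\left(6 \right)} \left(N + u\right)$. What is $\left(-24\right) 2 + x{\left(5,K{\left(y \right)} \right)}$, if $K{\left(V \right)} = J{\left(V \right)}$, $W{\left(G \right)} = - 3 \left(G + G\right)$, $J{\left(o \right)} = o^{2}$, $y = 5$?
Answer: $-1121$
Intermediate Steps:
$W{\left(G \right)} = - 6 G$ ($W{\left(G \right)} = - 3 \cdot 2 G = - 6 G$)
$K{\left(V \right)} = V^{2}$
$x{\left(N,u \right)} = 7 - 36 N - 36 u$ ($x{\left(N,u \right)} = 7 + \left(-6\right) 6 \left(N + u\right) = 7 - 36 \left(N + u\right) = 7 - \left(36 N + 36 u\right) = 7 - 36 N - 36 u$)
$\left(-24\right) 2 + x{\left(5,K{\left(y \right)} \right)} = \left(-24\right) 2 - \left(173 + 900\right) = -48 - 1073 = -1121$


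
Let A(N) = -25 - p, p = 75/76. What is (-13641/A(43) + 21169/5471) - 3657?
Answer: -33801025814/10805225 ≈ -3128.2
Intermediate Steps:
p = 75/76 (p = 75*(1/76) = 75/76 ≈ 0.98684)
A(N) = -1975/76 (A(N) = -25 - 1*75/76 = -25 - 75/76 = -1975/76)
(-13641/A(43) + 21169/5471) - 3657 = (-13641/(-1975/76) + 21169/5471) - 3657 = (-13641*(-76/1975) + 21169*(1/5471)) - 3657 = (1036716/1975 + 21169/5471) - 3657 = 5713682011/10805225 - 3657 = -33801025814/10805225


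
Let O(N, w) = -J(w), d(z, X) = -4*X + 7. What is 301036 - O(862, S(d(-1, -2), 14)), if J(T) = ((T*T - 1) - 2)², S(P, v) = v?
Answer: 338285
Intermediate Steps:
d(z, X) = 7 - 4*X
J(T) = (-3 + T²)² (J(T) = ((T² - 1) - 2)² = ((-1 + T²) - 2)² = (-3 + T²)²)
O(N, w) = -(-3 + w²)²
301036 - O(862, S(d(-1, -2), 14)) = 301036 - (-1)*(-3 + 14²)² = 301036 - (-1)*(-3 + 196)² = 301036 - (-1)*193² = 301036 - (-1)*37249 = 301036 - 1*(-37249) = 301036 + 37249 = 338285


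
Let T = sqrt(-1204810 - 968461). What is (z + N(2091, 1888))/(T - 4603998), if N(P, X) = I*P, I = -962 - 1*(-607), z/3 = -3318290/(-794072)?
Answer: 135687569839551891/841589258842943690 + 58943366109*I*sqrt(2173271)/1683178517685887380 ≈ 0.16123 + 5.1625e-5*I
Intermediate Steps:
z = 4977435/397036 (z = 3*(-3318290/(-794072)) = 3*(-3318290*(-1/794072)) = 3*(1659145/397036) = 4977435/397036 ≈ 12.536)
I = -355 (I = -962 + 607 = -355)
T = I*sqrt(2173271) (T = sqrt(-2173271) = I*sqrt(2173271) ≈ 1474.2*I)
N(P, X) = -355*P
(z + N(2091, 1888))/(T - 4603998) = (4977435/397036 - 355*2091)/(I*sqrt(2173271) - 4603998) = (4977435/397036 - 742305)/(-4603998 + I*sqrt(2173271)) = -294716830545/(397036*(-4603998 + I*sqrt(2173271)))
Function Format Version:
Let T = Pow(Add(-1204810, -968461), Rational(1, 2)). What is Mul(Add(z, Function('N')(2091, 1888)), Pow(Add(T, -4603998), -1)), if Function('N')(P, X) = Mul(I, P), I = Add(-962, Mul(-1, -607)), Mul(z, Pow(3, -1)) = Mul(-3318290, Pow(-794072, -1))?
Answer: Add(Rational(135687569839551891, 841589258842943690), Mul(Rational(58943366109, 1683178517685887380), I, Pow(2173271, Rational(1, 2)))) ≈ Add(0.16123, Mul(5.1625e-5, I))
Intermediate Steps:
z = Rational(4977435, 397036) (z = Mul(3, Mul(-3318290, Pow(-794072, -1))) = Mul(3, Mul(-3318290, Rational(-1, 794072))) = Mul(3, Rational(1659145, 397036)) = Rational(4977435, 397036) ≈ 12.536)
I = -355 (I = Add(-962, 607) = -355)
T = Mul(I, Pow(2173271, Rational(1, 2))) (T = Pow(-2173271, Rational(1, 2)) = Mul(I, Pow(2173271, Rational(1, 2))) ≈ Mul(1474.2, I))
Function('N')(P, X) = Mul(-355, P)
Mul(Add(z, Function('N')(2091, 1888)), Pow(Add(T, -4603998), -1)) = Mul(Add(Rational(4977435, 397036), Mul(-355, 2091)), Pow(Add(Mul(I, Pow(2173271, Rational(1, 2))), -4603998), -1)) = Mul(Add(Rational(4977435, 397036), -742305), Pow(Add(-4603998, Mul(I, Pow(2173271, Rational(1, 2)))), -1)) = Mul(Rational(-294716830545, 397036), Pow(Add(-4603998, Mul(I, Pow(2173271, Rational(1, 2)))), -1))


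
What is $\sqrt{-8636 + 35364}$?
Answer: $2 \sqrt{6682} \approx 163.49$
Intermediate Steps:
$\sqrt{-8636 + 35364} = \sqrt{26728} = 2 \sqrt{6682}$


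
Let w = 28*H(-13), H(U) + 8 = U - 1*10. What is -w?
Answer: 868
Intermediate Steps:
H(U) = -18 + U (H(U) = -8 + (U - 1*10) = -8 + (U - 10) = -8 + (-10 + U) = -18 + U)
w = -868 (w = 28*(-18 - 13) = 28*(-31) = -868)
-w = -1*(-868) = 868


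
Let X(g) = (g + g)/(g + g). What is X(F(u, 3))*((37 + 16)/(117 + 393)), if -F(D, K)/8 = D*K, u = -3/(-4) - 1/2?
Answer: 53/510 ≈ 0.10392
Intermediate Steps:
u = 1/4 (u = -3*(-1/4) - 1*1/2 = 3/4 - 1/2 = 1/4 ≈ 0.25000)
F(D, K) = -8*D*K
X(g) = 1 (X(g) = (2*g)/((2*g)) = (2*g)*(1/(2*g)) = 1)
X(F(u, 3))*((37 + 16)/(117 + 393)) = 1*((37 + 16)/(117 + 393)) = 1*(53/510) = 53/510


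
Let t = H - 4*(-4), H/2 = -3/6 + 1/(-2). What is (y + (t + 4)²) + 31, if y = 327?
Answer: 682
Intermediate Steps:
H = -2 (H = 2*(-3/6 + 1/(-2)) = 2*(-3*⅙ + 1*(-½)) = 2*(-½ - ½) = 2*(-1) = -2)
t = 14 (t = -2 - 4*(-4) = -2 + 16 = 14)
(y + (t + 4)²) + 31 = (327 + (14 + 4)²) + 31 = (327 + 18²) + 31 = (327 + 324) + 31 = 651 + 31 = 682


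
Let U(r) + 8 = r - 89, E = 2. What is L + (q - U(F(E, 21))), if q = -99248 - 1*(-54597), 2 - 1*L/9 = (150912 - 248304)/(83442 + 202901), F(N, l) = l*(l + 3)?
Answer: -12896012192/286343 ≈ -45037.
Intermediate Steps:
F(N, l) = l*(3 + l)
L = 6030702/286343 (L = 18 - 9*(150912 - 248304)/(83442 + 202901) = 18 - (-876528)/286343 = 18 - 9*(-97392/286343) = 18 + 876528/286343 = 6030702/286343 ≈ 21.061)
U(r) = -97 + r (U(r) = -8 + (r - 89) = -8 + (-89 + r) = -97 + r)
q = -44651 (q = -99248 + 54597 = -44651)
L + (q - U(F(E, 21))) = 6030702/286343 + (-44651 - (-97 + 21*(3 + 21))) = 6030702/286343 + (-44651 - (-97 + 21*24)) = 6030702/286343 + (-44651 - (-97 + 504)) = 6030702/286343 + (-44651 - 1*407) = 6030702/286343 + (-44651 - 407) = 6030702/286343 - 45058 = -12896012192/286343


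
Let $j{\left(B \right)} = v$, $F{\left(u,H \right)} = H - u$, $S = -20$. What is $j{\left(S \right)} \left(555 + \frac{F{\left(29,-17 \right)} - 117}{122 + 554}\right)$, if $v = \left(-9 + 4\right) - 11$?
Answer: $- \frac{1500068}{169} \approx -8876.1$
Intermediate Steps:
$v = -16$ ($v = -5 - 11 = -16$)
$j{\left(B \right)} = -16$
$j{\left(S \right)} \left(555 + \frac{F{\left(29,-17 \right)} - 117}{122 + 554}\right) = - 16 \left(555 + \frac{\left(-17 - 29\right) - 117}{122 + 554}\right) = - 16 \left(555 + \frac{\left(-17 - 29\right) - 117}{676}\right) = - 16 \left(555 + \left(-46 - 117\right) \frac{1}{676}\right) = - 16 \left(555 - \frac{163}{676}\right) = \left(-16\right) \frac{375017}{676} = - \frac{1500068}{169}$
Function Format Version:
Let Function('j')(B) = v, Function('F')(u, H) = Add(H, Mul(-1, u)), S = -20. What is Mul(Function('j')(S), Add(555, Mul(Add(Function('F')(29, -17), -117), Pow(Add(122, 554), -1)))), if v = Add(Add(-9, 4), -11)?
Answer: Rational(-1500068, 169) ≈ -8876.1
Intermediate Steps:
v = -16 (v = Add(-5, -11) = -16)
Function('j')(B) = -16
Mul(Function('j')(S), Add(555, Mul(Add(Function('F')(29, -17), -117), Pow(Add(122, 554), -1)))) = Mul(-16, Add(555, Mul(Add(Add(-17, Mul(-1, 29)), -117), Pow(Add(122, 554), -1)))) = Mul(-16, Add(555, Mul(Add(Add(-17, -29), -117), Pow(676, -1)))) = Mul(-16, Add(555, Mul(Add(-46, -117), Rational(1, 676)))) = Mul(-16, Add(555, Mul(-163, Rational(1, 676)))) = Mul(-16, Add(555, Rational(-163, 676))) = Mul(-16, Rational(375017, 676)) = Rational(-1500068, 169)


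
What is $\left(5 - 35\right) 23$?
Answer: $-690$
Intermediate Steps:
$\left(5 - 35\right) 23 = \left(-30\right) 23 = -690$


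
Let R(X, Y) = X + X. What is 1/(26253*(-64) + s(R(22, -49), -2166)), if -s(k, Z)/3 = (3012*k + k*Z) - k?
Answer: -1/1791732 ≈ -5.5812e-7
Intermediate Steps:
R(X, Y) = 2*X
s(k, Z) = -9033*k - 3*Z*k (s(k, Z) = -3*((3012*k + k*Z) - k) = -3*((3012*k + Z*k) - k) = -3*(3011*k + Z*k) = -9033*k - 3*Z*k)
1/(26253*(-64) + s(R(22, -49), -2166)) = 1/(26253*(-64) - 3*2*22*(3011 - 2166)) = 1/(-1680192 - 3*44*845) = 1/(-1680192 - 111540) = 1/(-1791732) = -1/1791732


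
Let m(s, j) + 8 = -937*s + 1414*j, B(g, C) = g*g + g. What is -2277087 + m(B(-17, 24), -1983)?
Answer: -5335921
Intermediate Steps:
B(g, C) = g + g² (B(g, C) = g² + g = g + g²)
m(s, j) = -8 - 937*s + 1414*j (m(s, j) = -8 + (-937*s + 1414*j) = -8 - 937*s + 1414*j)
-2277087 + m(B(-17, 24), -1983) = -2277087 + (-8 - (-15929)*(1 - 17) + 1414*(-1983)) = -2277087 + (-8 - (-15929)*(-16) - 2803962) = -2277087 + (-8 - 937*272 - 2803962) = -2277087 + (-8 - 254864 - 2803962) = -2277087 - 3058834 = -5335921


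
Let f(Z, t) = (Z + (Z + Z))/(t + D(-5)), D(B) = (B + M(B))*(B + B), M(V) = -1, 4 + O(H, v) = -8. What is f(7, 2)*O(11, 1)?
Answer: -126/31 ≈ -4.0645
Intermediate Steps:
O(H, v) = -12 (O(H, v) = -4 - 8 = -12)
D(B) = 2*B*(-1 + B) (D(B) = (B - 1)*(B + B) = (-1 + B)*(2*B) = 2*B*(-1 + B))
f(Z, t) = 3*Z/(60 + t) (f(Z, t) = (Z + (Z + Z))/(t + 2*(-5)*(-1 - 5)) = (Z + 2*Z)/(t + 2*(-5)*(-6)) = (3*Z)/(t + 60) = (3*Z)/(60 + t) = 3*Z/(60 + t))
f(7, 2)*O(11, 1) = (3*7/(60 + 2))*(-12) = (3*7/62)*(-12) = (3*7*(1/62))*(-12) = (21/62)*(-12) = -126/31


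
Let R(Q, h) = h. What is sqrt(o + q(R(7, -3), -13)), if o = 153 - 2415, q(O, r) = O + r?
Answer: I*sqrt(2278) ≈ 47.728*I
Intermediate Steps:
o = -2262
sqrt(o + q(R(7, -3), -13)) = sqrt(-2262 + (-3 - 13)) = sqrt(-2262 - 16) = sqrt(-2278) = I*sqrt(2278)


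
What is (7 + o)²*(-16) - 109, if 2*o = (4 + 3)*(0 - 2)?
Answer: -109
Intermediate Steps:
o = -7 (o = ((4 + 3)*(0 - 2))/2 = (7*(-2))/2 = (½)*(-14) = -7)
(7 + o)²*(-16) - 109 = (7 - 7)²*(-16) - 109 = 0²*(-16) - 109 = 0*(-16) - 109 = 0 - 109 = -109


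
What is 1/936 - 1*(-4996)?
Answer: 4676257/936 ≈ 4996.0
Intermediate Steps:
1/936 - 1*(-4996) = 1/936 + 4996 = 4676257/936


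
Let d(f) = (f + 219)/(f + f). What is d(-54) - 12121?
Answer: -436411/36 ≈ -12123.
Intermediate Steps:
d(f) = (219 + f)/(2*f) (d(f) = (219 + f)/((2*f)) = (219 + f)*(1/(2*f)) = (219 + f)/(2*f))
d(-54) - 12121 = (1/2)*(219 - 54)/(-54) - 12121 = (1/2)*(-1/54)*165 - 12121 = -55/36 - 12121 = -436411/36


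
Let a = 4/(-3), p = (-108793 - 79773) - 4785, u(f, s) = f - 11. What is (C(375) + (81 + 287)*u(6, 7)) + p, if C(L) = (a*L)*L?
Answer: -382691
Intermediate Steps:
u(f, s) = -11 + f
p = -193351 (p = -188566 - 4785 = -193351)
a = -4/3 (a = 4*(-1/3) = -4/3 ≈ -1.3333)
C(L) = -4*L**2/3 (C(L) = (-4*L/3)*L = -4*L**2/3)
(C(375) + (81 + 287)*u(6, 7)) + p = (-4/3*375**2 + (81 + 287)*(-11 + 6)) - 193351 = (-4/3*140625 + 368*(-5)) - 193351 = (-187500 - 1840) - 193351 = -189340 - 193351 = -382691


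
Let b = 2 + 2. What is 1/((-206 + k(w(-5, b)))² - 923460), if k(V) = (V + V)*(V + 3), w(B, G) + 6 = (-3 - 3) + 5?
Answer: -1/900960 ≈ -1.1099e-6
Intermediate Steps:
b = 4
w(B, G) = -7 (w(B, G) = -6 + ((-3 - 3) + 5) = -6 + (-6 + 5) = -6 - 1 = -7)
k(V) = 2*V*(3 + V) (k(V) = (2*V)*(3 + V) = 2*V*(3 + V))
1/((-206 + k(w(-5, b)))² - 923460) = 1/((-206 + 2*(-7)*(3 - 7))² - 923460) = 1/((-206 + 2*(-7)*(-4))² - 923460) = 1/((-206 + 56)² - 923460) = 1/((-150)² - 923460) = 1/(22500 - 923460) = 1/(-900960) = -1/900960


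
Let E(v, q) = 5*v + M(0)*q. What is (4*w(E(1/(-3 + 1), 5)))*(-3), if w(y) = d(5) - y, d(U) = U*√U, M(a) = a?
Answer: -30 - 60*√5 ≈ -164.16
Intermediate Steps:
d(U) = U^(3/2)
E(v, q) = 5*v (E(v, q) = 5*v + 0*q = 5*v + 0 = 5*v)
w(y) = -y + 5*√5 (w(y) = 5^(3/2) - y = 5*√5 - y = -y + 5*√5)
(4*w(E(1/(-3 + 1), 5)))*(-3) = (4*(-5/(-3 + 1) + 5*√5))*(-3) = (4*(-5/(-2) + 5*√5))*(-3) = (4*(-5*(-1)/2 + 5*√5))*(-3) = (4*(-1*(-5/2) + 5*√5))*(-3) = (4*(5/2 + 5*√5))*(-3) = (10 + 20*√5)*(-3) = -30 - 60*√5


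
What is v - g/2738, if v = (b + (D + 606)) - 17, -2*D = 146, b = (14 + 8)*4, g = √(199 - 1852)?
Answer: 604 - I*√1653/2738 ≈ 604.0 - 0.014849*I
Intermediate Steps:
g = I*√1653 (g = √(-1653) = I*√1653 ≈ 40.657*I)
b = 88 (b = 22*4 = 88)
D = -73 (D = -½*146 = -73)
v = 604 (v = (88 + (-73 + 606)) - 17 = (88 + 533) - 17 = 621 - 17 = 604)
v - g/2738 = 604 - I*√1653/2738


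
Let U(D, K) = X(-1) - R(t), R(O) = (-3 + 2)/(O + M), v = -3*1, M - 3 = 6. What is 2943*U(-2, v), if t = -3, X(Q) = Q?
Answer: -4905/2 ≈ -2452.5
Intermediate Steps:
M = 9 (M = 3 + 6 = 9)
v = -3
R(O) = -1/(9 + O) (R(O) = (-3 + 2)/(O + 9) = -1/(9 + O))
U(D, K) = -⅚ (U(D, K) = -1 - (-1)/(9 - 3) = -1 - (-1)/6 = -1 - 1*(-⅙) = -1 + ⅙ = -⅚)
2943*U(-2, v) = 2943*(-⅚) = -4905/2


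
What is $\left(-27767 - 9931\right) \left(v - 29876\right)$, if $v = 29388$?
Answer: $18396624$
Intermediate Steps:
$\left(-27767 - 9931\right) \left(v - 29876\right) = \left(-27767 - 9931\right) \left(29388 - 29876\right) = \left(-37698\right) \left(-488\right) = 18396624$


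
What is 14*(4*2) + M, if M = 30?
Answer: 142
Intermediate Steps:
14*(4*2) + M = 14*(4*2) + 30 = 14*8 + 30 = 112 + 30 = 142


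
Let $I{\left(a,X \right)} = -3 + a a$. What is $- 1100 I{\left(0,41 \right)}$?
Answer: $3300$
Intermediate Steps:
$I{\left(a,X \right)} = -3 + a^{2}$
$- 1100 I{\left(0,41 \right)} = - 1100 \left(-3 + 0^{2}\right) = - 1100 \left(-3 + 0\right) = \left(-1100\right) \left(-3\right) = 3300$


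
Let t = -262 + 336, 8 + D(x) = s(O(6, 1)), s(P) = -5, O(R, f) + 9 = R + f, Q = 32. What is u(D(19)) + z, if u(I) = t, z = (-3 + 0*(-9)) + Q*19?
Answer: 679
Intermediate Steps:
O(R, f) = -9 + R + f (O(R, f) = -9 + (R + f) = -9 + R + f)
D(x) = -13 (D(x) = -8 - 5 = -13)
z = 605 (z = (-3 + 0*(-9)) + 32*19 = (-3 + 0) + 608 = -3 + 608 = 605)
t = 74
u(I) = 74
u(D(19)) + z = 74 + 605 = 679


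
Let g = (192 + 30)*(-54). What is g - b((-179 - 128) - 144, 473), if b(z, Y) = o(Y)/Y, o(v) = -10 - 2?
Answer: -5670312/473 ≈ -11988.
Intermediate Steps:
g = -11988 (g = 222*(-54) = -11988)
o(v) = -12
b(z, Y) = -12/Y
g - b((-179 - 128) - 144, 473) = -11988 - (-12)/473 = -11988 - 1*(-12/473) = -11988 + 12/473 = -5670312/473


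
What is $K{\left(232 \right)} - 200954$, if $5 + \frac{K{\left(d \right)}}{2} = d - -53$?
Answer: $-200394$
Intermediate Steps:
$K{\left(d \right)} = 96 + 2 d$ ($K{\left(d \right)} = -10 + 2 \left(d - -53\right) = -10 + 2 \left(d + 53\right) = -10 + 2 \left(53 + d\right) = -10 + \left(106 + 2 d\right) = 96 + 2 d$)
$K{\left(232 \right)} - 200954 = \left(96 + 2 \cdot 232\right) - 200954 = \left(96 + 464\right) - 200954 = 560 - 200954 = -200394$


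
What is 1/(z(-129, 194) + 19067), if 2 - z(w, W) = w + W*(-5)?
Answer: 1/20168 ≈ 4.9583e-5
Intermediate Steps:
z(w, W) = 2 - w + 5*W (z(w, W) = 2 - (w + W*(-5)) = 2 - (w - 5*W) = 2 + (-w + 5*W) = 2 - w + 5*W)
1/(z(-129, 194) + 19067) = 1/((2 - 1*(-129) + 5*194) + 19067) = 1/((2 + 129 + 970) + 19067) = 1/(1101 + 19067) = 1/20168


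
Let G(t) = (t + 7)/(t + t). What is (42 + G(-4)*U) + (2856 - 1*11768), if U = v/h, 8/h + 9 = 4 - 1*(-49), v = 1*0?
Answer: -8870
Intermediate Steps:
v = 0
h = 2/11 (h = 8/(-9 + (4 - 1*(-49))) = 8/(-9 + (4 + 49)) = 8/(-9 + 53) = 8/44 = 8*(1/44) = 2/11 ≈ 0.18182)
U = 0 (U = 0/(2/11) = 0*(11/2) = 0)
G(t) = (7 + t)/(2*t) (G(t) = (7 + t)/((2*t)) = (7 + t)*(1/(2*t)) = (7 + t)/(2*t))
(42 + G(-4)*U) + (2856 - 1*11768) = (42 + ((1/2)*(7 - 4)/(-4))*0) + (2856 - 1*11768) = (42 + ((1/2)*(-1/4)*3)*0) + (2856 - 11768) = (42 - 3/8*0) - 8912 = (42 + 0) - 8912 = 42 - 8912 = -8870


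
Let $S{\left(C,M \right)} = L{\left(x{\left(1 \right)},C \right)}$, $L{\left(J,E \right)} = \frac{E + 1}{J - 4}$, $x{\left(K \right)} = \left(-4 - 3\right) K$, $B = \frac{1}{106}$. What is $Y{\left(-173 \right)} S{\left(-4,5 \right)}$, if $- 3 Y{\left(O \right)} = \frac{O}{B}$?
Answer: $\frac{18338}{11} \approx 1667.1$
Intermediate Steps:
$B = \frac{1}{106} \approx 0.009434$
$x{\left(K \right)} = - 7 K$
$Y{\left(O \right)} = - \frac{106 O}{3}$ ($Y{\left(O \right)} = - \frac{O \frac{1}{\frac{1}{106}}}{3} = - \frac{O 106}{3} = - \frac{106 O}{3}$)
$L{\left(J,E \right)} = \frac{1 + E}{-4 + J}$
$S{\left(C,M \right)} = - \frac{1}{11} - \frac{C}{11}$ ($S{\left(C,M \right)} = \frac{1 + C}{-4 - 7} = \frac{1 + C}{-11} = - \frac{1 + C}{11} = - \frac{1}{11} - \frac{C}{11}$)
$Y{\left(-173 \right)} S{\left(-4,5 \right)} = \left(- \frac{106}{3}\right) \left(-173\right) \left(- \frac{1}{11} - - \frac{4}{11}\right) = \frac{18338 \left(- \frac{1}{11} + \frac{4}{11}\right)}{3} = \frac{18338}{3} \cdot \frac{3}{11} = \frac{18338}{11}$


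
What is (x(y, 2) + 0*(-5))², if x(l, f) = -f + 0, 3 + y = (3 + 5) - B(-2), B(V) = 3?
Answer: 4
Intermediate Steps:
y = 2 (y = -3 + ((3 + 5) - 1*3) = -3 + (8 - 3) = -3 + 5 = 2)
x(l, f) = -f
(x(y, 2) + 0*(-5))² = (-1*2 + 0*(-5))² = (-2 + 0)² = (-2)² = 4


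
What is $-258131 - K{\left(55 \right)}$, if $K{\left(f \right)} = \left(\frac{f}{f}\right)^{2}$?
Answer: $-258132$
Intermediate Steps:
$K{\left(f \right)} = 1$ ($K{\left(f \right)} = 1^{2} = 1$)
$-258131 - K{\left(55 \right)} = -258131 - 1 = -258132$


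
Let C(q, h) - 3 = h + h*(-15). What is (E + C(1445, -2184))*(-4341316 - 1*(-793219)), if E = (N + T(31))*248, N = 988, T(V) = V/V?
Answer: -978746105547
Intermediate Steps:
T(V) = 1
E = 245272 (E = (988 + 1)*248 = 989*248 = 245272)
C(q, h) = 3 - 14*h (C(q, h) = 3 + (h + h*(-15)) = 3 + (h - 15*h) = 3 - 14*h)
(E + C(1445, -2184))*(-4341316 - 1*(-793219)) = (245272 + (3 - 14*(-2184)))*(-4341316 - 1*(-793219)) = (245272 + (3 + 30576))*(-4341316 + 793219) = (245272 + 30579)*(-3548097) = 275851*(-3548097) = -978746105547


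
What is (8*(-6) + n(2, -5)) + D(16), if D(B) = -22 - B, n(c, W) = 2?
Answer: -84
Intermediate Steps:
(8*(-6) + n(2, -5)) + D(16) = (8*(-6) + 2) + (-22 - 1*16) = (-48 + 2) + (-22 - 16) = -46 - 38 = -84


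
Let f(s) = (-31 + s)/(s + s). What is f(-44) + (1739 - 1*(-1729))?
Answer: 305259/88 ≈ 3468.9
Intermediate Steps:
f(s) = (-31 + s)/(2*s) (f(s) = (-31 + s)/((2*s)) = (-31 + s)*(1/(2*s)) = (-31 + s)/(2*s))
f(-44) + (1739 - 1*(-1729)) = (½)*(-31 - 44)/(-44) + (1739 - 1*(-1729)) = (½)*(-1/44)*(-75) + (1739 + 1729) = 75/88 + 3468 = 305259/88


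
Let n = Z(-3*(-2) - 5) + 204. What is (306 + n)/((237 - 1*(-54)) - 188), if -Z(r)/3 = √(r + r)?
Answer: 510/103 - 3*√2/103 ≈ 4.9103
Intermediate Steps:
Z(r) = -3*√2*√r (Z(r) = -3*√(r + r) = -3*√2*√r)
n = 204 - 3*√2 (n = -3*√2*√(-3*(-2) - 5) + 204 = -3*√2*√(6 - 5) + 204 = -3*√2*√1 + 204 = -3*√2*1 + 204 = -3*√2 + 204 = 204 - 3*√2 ≈ 199.76)
(306 + n)/((237 - 1*(-54)) - 188) = (306 + (204 - 3*√2))/((237 - 1*(-54)) - 188) = (510 - 3*√2)/((237 + 54) - 188) = (510 - 3*√2)/(291 - 188) = (510 - 3*√2)/103 = (510 - 3*√2)*(1/103) = 510/103 - 3*√2/103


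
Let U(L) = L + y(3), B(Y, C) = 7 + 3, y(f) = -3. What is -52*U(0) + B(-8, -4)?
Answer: 166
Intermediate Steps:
B(Y, C) = 10
U(L) = -3 + L (U(L) = L - 3 = -3 + L)
-52*U(0) + B(-8, -4) = -52*(-3 + 0) + 10 = -52*(-3) + 10 = 156 + 10 = 166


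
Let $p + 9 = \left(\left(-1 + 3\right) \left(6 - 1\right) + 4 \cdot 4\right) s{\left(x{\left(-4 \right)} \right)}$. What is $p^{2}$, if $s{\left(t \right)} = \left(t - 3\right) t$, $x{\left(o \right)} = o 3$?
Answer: $21818241$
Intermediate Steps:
$x{\left(o \right)} = 3 o$
$s{\left(t \right)} = t \left(-3 + t\right)$ ($s{\left(t \right)} = \left(-3 + t\right) t = t \left(-3 + t\right)$)
$p = 4671$ ($p = -9 + \left(\left(-1 + 3\right) \left(6 - 1\right) + 4 \cdot 4\right) 3 \left(-4\right) \left(-3 + 3 \left(-4\right)\right) = -9 + \left(2 \cdot 5 + 16\right) \left(- 12 \left(-3 - 12\right)\right) = -9 + \left(10 + 16\right) \left(\left(-12\right) \left(-15\right)\right) = -9 + 26 \cdot 180 = -9 + 4680 = 4671$)
$p^{2} = 4671^{2} = 21818241$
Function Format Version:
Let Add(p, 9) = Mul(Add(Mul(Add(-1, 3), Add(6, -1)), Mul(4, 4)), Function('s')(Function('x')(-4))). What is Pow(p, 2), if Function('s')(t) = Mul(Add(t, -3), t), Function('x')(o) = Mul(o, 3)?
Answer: 21818241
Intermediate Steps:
Function('x')(o) = Mul(3, o)
Function('s')(t) = Mul(t, Add(-3, t)) (Function('s')(t) = Mul(Add(-3, t), t) = Mul(t, Add(-3, t)))
p = 4671 (p = Add(-9, Mul(Add(Mul(Add(-1, 3), Add(6, -1)), Mul(4, 4)), Mul(Mul(3, -4), Add(-3, Mul(3, -4))))) = Add(-9, Mul(Add(Mul(2, 5), 16), Mul(-12, Add(-3, -12)))) = Add(-9, Mul(Add(10, 16), Mul(-12, -15))) = Add(-9, Mul(26, 180)) = Add(-9, 4680) = 4671)
Pow(p, 2) = Pow(4671, 2) = 21818241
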